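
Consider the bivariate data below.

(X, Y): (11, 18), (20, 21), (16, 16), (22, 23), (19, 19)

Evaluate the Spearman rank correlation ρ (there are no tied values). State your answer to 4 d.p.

0.9000

Rank X: 1, 4, 2, 5, 3
Rank Y: 2, 4, 1, 5, 3
d = rank(X) − rank(Y): -1, 0, 1, 0, 0; Σd² = 2
ρ = 1 − 6Σd² / [n(n²−1)] = 1 − 6×2 / (5×24) = 1 − 12/120 ≈ 0.9000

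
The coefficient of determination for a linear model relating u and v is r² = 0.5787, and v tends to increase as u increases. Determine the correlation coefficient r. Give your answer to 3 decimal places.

|r| = √0.5787 = 0.761
The association is positive, so r = 0.761.

0.761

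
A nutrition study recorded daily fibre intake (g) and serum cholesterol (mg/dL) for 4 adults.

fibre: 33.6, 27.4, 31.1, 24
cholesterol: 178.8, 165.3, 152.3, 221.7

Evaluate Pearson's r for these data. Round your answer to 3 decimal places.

-0.654

n = 4, Σx = 116.1, Σy = 718.1, Σx² = 3422.93, Σy² = 131639.71, Σxy = 20594.23
nΣxy − ΣxΣy = 82376.92 − 83371.41 = -994.49
nΣx² − (Σx)² = 13691.72 − 13479.21 = 212.51; nΣy² − (Σy)² = 526558.84 − 515667.61 = 10891.23
r = -994.49 / √(212.51 × 10891.23) = -994.49 / 1521.3465 ≈ -0.654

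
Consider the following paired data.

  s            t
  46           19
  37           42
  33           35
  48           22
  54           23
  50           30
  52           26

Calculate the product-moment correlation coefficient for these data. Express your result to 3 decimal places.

-0.714

n = 7, Σs = 320, Σt = 197, Σs² = 14998, Σt² = 5939, Σst = 8733
nΣst − ΣsΣt = 61131 − 63040 = -1909
nΣs² − (Σs)² = 104986 − 102400 = 2586; nΣt² − (Σt)² = 41573 − 38809 = 2764
r = -1909 / √(2586 × 2764) = -1909 / 2673.5190 ≈ -0.714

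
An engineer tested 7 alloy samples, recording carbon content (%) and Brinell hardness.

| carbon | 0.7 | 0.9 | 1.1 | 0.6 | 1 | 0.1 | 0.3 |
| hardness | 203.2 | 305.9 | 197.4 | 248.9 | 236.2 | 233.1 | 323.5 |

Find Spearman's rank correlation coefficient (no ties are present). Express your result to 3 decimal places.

Rank carbon: 4, 5, 7, 3, 6, 1, 2
Rank hardness: 2, 6, 1, 5, 4, 3, 7
d = rank(carbon) − rank(hardness): 2, -1, 6, -2, 2, -2, -5; Σd² = 78
ρ = 1 − 6Σd² / [n(n²−1)] = 1 − 6×78 / (7×48) = 1 − 468/336 ≈ -0.393

-0.393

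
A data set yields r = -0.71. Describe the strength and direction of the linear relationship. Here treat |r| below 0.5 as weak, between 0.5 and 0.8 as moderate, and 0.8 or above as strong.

moderate negative

r = -0.71 < 0 so the relationship is negative.
|r| = 0.71, which falls in the moderate range.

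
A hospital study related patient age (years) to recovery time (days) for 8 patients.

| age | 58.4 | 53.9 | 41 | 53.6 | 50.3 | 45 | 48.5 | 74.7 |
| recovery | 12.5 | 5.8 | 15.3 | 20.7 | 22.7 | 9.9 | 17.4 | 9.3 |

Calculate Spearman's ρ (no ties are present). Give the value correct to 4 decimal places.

Rank age: 7, 6, 1, 5, 4, 2, 3, 8
Rank recovery: 4, 1, 5, 7, 8, 3, 6, 2
d = rank(age) − rank(recovery): 3, 5, -4, -2, -4, -1, -3, 6; Σd² = 116
ρ = 1 − 6Σd² / [n(n²−1)] = 1 − 6×116 / (8×63) = 1 − 696/504 ≈ -0.3810

-0.3810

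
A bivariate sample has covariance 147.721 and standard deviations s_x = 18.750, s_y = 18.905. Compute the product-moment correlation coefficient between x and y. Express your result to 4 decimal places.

0.4167

r = Cov(x,y) / (s_x · s_y) = 147.721 / (18.750 × 18.905)
  = 147.721 / 354.4688 ≈ 0.4167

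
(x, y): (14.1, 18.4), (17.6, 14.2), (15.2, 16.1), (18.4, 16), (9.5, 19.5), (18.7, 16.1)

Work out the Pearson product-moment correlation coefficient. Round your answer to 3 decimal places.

-0.846

n = 6, Σx = 93.5, Σy = 100.3, Σx² = 1518.11, Σy² = 1694.87, Σxy = 1534.8
nΣxy − ΣxΣy = 9208.8 − 9378.05 = -169.25
nΣx² − (Σx)² = 9108.66 − 8742.25 = 366.41; nΣy² − (Σy)² = 10169.22 − 10060.09 = 109.13
r = -169.25 / √(366.41 × 109.13) = -169.25 / 199.9658 ≈ -0.846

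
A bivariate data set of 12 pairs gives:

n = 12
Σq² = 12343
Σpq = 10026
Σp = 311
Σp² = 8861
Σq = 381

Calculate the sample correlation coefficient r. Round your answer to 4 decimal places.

r = (nΣpq − ΣpΣq) / √[(nΣp² − (Σp)²)(nΣq² − (Σq)²)]
Numerator: 12×10026 − 311×381 = 1821
Denominator: √[(106332 − 96721)(148116 − 145161)] = √[9611 × 2955] = 5329.2124
r = 1821 / 5329.2124 ≈ 0.3417

0.3417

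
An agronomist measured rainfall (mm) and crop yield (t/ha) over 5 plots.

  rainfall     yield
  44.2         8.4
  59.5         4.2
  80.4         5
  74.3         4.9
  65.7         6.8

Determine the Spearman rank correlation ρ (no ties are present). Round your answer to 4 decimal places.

-0.3000

Rank rainfall: 1, 2, 5, 4, 3
Rank yield: 5, 1, 3, 2, 4
d = rank(rainfall) − rank(yield): -4, 1, 2, 2, -1; Σd² = 26
ρ = 1 − 6Σd² / [n(n²−1)] = 1 − 6×26 / (5×24) = 1 − 156/120 ≈ -0.3000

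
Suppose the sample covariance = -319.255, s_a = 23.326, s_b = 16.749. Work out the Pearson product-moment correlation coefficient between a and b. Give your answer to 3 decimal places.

-0.817

r = Cov(a,b) / (s_a · s_b) = -319.255 / (23.326 × 16.749)
  = -319.255 / 390.6872 ≈ -0.817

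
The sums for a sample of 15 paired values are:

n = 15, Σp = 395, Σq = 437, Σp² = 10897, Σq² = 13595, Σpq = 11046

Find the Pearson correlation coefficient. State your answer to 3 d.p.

r = (nΣpq − ΣpΣq) / √[(nΣp² − (Σp)²)(nΣq² − (Σq)²)]
Numerator: 15×11046 − 395×437 = -6925
Denominator: √[(163455 − 156025)(203925 − 190969)] = √[7430 × 12956] = 9811.3750
r = -6925 / 9811.3750 ≈ -0.706

-0.706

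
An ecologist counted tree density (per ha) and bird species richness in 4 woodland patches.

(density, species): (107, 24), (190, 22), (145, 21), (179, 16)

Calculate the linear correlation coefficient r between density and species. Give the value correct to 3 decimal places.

n = 4, Σx = 621, Σy = 83, Σx² = 100615, Σy² = 1757, Σxy = 12657
nΣxy − ΣxΣy = 50628 − 51543 = -915
nΣx² − (Σx)² = 402460 − 385641 = 16819; nΣy² − (Σy)² = 7028 − 6889 = 139
r = -915 / √(16819 × 139) = -915 / 1529.0000 ≈ -0.598

-0.598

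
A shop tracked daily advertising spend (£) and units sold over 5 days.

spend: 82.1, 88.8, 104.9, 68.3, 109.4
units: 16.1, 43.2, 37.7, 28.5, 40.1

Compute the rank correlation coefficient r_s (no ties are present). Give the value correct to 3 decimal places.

Rank spend: 2, 3, 4, 1, 5
Rank units: 1, 5, 3, 2, 4
d = rank(spend) − rank(units): 1, -2, 1, -1, 1; Σd² = 8
ρ = 1 − 6Σd² / [n(n²−1)] = 1 − 6×8 / (5×24) = 1 − 48/120 ≈ 0.600

0.600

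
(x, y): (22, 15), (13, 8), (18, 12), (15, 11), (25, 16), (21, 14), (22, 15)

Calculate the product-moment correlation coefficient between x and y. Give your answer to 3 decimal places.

n = 7, Σx = 136, Σy = 91, Σx² = 2752, Σy² = 1231, Σxy = 1839
nΣxy − ΣxΣy = 12873 − 12376 = 497
nΣx² − (Σx)² = 19264 − 18496 = 768; nΣy² − (Σy)² = 8617 − 8281 = 336
r = 497 / √(768 × 336) = 497 / 507.9843 ≈ 0.978

0.978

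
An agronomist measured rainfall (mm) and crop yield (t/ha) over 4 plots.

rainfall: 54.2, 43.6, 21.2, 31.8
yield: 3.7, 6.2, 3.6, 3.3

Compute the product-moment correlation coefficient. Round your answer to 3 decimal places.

n = 4, Σx = 150.8, Σy = 16.8, Σx² = 6299.28, Σy² = 75.98, Σxy = 652.12
nΣxy − ΣxΣy = 2608.48 − 2533.44 = 75.04
nΣx² − (Σx)² = 25197.12 − 22740.64 = 2456.48; nΣy² − (Σy)² = 303.92 − 282.24 = 21.68
r = 75.04 / √(2456.48 × 21.68) = 75.04 / 230.7737 ≈ 0.325

0.325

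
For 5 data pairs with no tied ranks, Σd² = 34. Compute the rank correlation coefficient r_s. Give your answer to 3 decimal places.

-0.700

ρ = 1 − 6Σd² / [n(n²−1)] = 1 − 6×34 / (5×24)
  = 1 − 204/120 = 1 − 1.7000 ≈ -0.700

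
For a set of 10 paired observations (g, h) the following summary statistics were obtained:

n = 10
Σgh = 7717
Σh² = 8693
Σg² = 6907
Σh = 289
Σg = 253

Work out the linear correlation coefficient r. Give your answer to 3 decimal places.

r = (nΣgh − ΣgΣh) / √[(nΣg² − (Σg)²)(nΣh² − (Σh)²)]
Numerator: 10×7717 − 253×289 = 4053
Denominator: √[(69070 − 64009)(86930 − 83521)] = √[5061 × 3409] = 4153.6669
r = 4053 / 4153.6669 ≈ 0.976

0.976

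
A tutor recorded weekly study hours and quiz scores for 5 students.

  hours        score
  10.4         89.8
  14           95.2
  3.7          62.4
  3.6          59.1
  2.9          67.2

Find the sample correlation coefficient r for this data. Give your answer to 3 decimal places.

n = 5, Σx = 34.6, Σy = 373.7, Σx² = 339.22, Σy² = 29029.49, Σxy = 2905.24
nΣxy − ΣxΣy = 14526.2 − 12930.02 = 1596.18
nΣx² − (Σx)² = 1696.1 − 1197.16 = 498.94; nΣy² − (Σy)² = 145147.45 − 139651.69 = 5495.76
r = 1596.18 / √(498.94 × 5495.76) = 1596.18 / 1655.9150 ≈ 0.964

0.964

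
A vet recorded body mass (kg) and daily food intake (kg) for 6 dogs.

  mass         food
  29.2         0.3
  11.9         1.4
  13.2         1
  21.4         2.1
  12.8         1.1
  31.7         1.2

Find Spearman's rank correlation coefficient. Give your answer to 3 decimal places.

-0.200

Rank mass: 5, 1, 3, 4, 2, 6
Rank food: 1, 5, 2, 6, 3, 4
d = rank(mass) − rank(food): 4, -4, 1, -2, -1, 2; Σd² = 42
ρ = 1 − 6Σd² / [n(n²−1)] = 1 − 6×42 / (6×35) = 1 − 252/210 ≈ -0.200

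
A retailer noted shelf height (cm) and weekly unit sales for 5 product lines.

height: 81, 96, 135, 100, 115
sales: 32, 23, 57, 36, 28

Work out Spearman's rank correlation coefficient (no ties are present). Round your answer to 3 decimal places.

0.500

Rank height: 1, 2, 5, 3, 4
Rank sales: 3, 1, 5, 4, 2
d = rank(height) − rank(sales): -2, 1, 0, -1, 2; Σd² = 10
ρ = 1 − 6Σd² / [n(n²−1)] = 1 − 6×10 / (5×24) = 1 − 60/120 ≈ 0.500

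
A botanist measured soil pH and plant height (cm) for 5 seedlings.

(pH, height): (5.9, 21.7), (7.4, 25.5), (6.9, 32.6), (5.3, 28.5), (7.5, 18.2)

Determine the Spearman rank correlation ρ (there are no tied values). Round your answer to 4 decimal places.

Rank pH: 2, 4, 3, 1, 5
Rank height: 2, 3, 5, 4, 1
d = rank(pH) − rank(height): 0, 1, -2, -3, 4; Σd² = 30
ρ = 1 − 6Σd² / [n(n²−1)] = 1 − 6×30 / (5×24) = 1 − 180/120 ≈ -0.5000

-0.5000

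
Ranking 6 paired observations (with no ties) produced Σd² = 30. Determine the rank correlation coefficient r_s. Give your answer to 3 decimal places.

0.143

ρ = 1 − 6Σd² / [n(n²−1)] = 1 − 6×30 / (6×35)
  = 1 − 180/210 = 1 − 0.8571 ≈ 0.143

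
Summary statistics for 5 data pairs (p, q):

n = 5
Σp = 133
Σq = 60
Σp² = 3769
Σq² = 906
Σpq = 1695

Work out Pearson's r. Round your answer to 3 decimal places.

0.477

r = (nΣpq − ΣpΣq) / √[(nΣp² − (Σp)²)(nΣq² − (Σq)²)]
Numerator: 5×1695 − 133×60 = 495
Denominator: √[(18845 − 17689)(4530 − 3600)] = √[1156 × 930] = 1036.8606
r = 495 / 1036.8606 ≈ 0.477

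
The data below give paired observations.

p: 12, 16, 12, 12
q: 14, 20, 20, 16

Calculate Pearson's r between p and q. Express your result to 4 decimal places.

n = 4, Σp = 52, Σq = 70, Σp² = 688, Σq² = 1252, Σpq = 920
nΣpq − ΣpΣq = 3680 − 3640 = 40
nΣp² − (Σp)² = 2752 − 2704 = 48; nΣq² − (Σq)² = 5008 − 4900 = 108
r = 40 / √(48 × 108) = 40 / 72.0000 ≈ 0.5556

0.5556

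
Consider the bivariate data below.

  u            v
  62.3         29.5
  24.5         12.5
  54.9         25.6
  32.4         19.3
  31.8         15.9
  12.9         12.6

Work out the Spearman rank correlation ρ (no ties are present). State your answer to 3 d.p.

Rank u: 6, 2, 5, 4, 3, 1
Rank v: 6, 1, 5, 4, 3, 2
d = rank(u) − rank(v): 0, 1, 0, 0, 0, -1; Σd² = 2
ρ = 1 − 6Σd² / [n(n²−1)] = 1 − 6×2 / (6×35) = 1 − 12/210 ≈ 0.943

0.943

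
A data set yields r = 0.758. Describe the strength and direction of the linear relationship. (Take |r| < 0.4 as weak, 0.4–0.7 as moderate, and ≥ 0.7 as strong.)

r = 0.758 > 0 so the relationship is positive.
|r| = 0.758, which falls in the strong range.

strong positive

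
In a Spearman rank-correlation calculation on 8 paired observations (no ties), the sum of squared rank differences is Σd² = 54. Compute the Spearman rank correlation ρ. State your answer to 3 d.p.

0.357

ρ = 1 − 6Σd² / [n(n²−1)] = 1 − 6×54 / (8×63)
  = 1 − 324/504 = 1 − 0.6429 ≈ 0.357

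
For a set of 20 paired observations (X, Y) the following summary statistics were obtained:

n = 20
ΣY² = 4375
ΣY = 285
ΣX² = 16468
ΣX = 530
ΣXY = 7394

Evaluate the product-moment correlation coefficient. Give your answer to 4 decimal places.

-0.1818

r = (nΣXY − ΣXΣY) / √[(nΣX² − (ΣX)²)(nΣY² − (ΣY)²)]
Numerator: 20×7394 − 530×285 = -3170
Denominator: √[(329360 − 280900)(87500 − 81225)] = √[48460 × 6275] = 17438.0762
r = -3170 / 17438.0762 ≈ -0.1818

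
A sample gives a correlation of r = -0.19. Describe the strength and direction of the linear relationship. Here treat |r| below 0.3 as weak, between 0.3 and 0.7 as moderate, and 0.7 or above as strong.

weak negative

r = -0.19 < 0 so the relationship is negative.
|r| = 0.19, which falls in the weak range.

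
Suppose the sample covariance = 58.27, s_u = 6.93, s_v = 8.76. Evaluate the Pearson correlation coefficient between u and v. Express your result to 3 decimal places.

r = Cov(u,v) / (s_u · s_v) = 58.27 / (6.93 × 8.76)
  = 58.27 / 60.7068 ≈ 0.960

0.960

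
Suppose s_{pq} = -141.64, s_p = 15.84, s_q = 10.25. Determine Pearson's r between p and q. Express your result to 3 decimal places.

-0.872

r = Cov(p,q) / (s_p · s_q) = -141.64 / (15.84 × 10.25)
  = -141.64 / 162.3600 ≈ -0.872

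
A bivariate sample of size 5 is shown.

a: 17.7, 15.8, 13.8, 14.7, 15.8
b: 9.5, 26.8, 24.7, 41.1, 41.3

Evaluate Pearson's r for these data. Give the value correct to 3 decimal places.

-0.545

n = 5, Σa = 77.8, Σb = 143.4, Σa² = 1219.1, Σb² = 4813.48, Σab = 2189.16
nΣab − ΣaΣb = 10945.8 − 11156.52 = -210.72
nΣa² − (Σa)² = 6095.5 − 6052.84 = 42.66; nΣb² − (Σb)² = 24067.4 − 20563.56 = 3503.84
r = -210.72 / √(42.66 × 3503.84) = -210.72 / 386.6184 ≈ -0.545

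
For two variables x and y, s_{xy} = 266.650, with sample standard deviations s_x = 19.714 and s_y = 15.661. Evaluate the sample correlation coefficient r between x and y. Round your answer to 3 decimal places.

0.864

r = Cov(x,y) / (s_x · s_y) = 266.650 / (19.714 × 15.661)
  = 266.650 / 308.7410 ≈ 0.864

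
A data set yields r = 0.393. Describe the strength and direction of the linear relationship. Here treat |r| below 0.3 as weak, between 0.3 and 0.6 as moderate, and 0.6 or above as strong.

moderate positive

r = 0.393 > 0 so the relationship is positive.
|r| = 0.393, which falls in the moderate range.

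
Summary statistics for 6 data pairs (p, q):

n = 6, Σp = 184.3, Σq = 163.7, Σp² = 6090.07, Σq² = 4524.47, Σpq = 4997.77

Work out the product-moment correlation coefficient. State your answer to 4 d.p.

-0.1934

r = (nΣpq − ΣpΣq) / √[(nΣp² − (Σp)²)(nΣq² − (Σq)²)]
Numerator: 6×4997.77 − 184.3×163.7 = -183.29
Denominator: √[(36540.42 − 33966.49)(27146.82 − 26797.69)] = √[2573.93 × 349.13] = 947.9642
r = -183.29 / 947.9642 ≈ -0.1934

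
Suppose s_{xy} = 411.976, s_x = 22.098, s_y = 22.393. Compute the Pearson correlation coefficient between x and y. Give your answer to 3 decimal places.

0.833

r = Cov(x,y) / (s_x · s_y) = 411.976 / (22.098 × 22.393)
  = 411.976 / 494.8405 ≈ 0.833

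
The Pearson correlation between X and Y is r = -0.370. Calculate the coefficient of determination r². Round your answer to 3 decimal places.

0.137

r² = (-0.370)² = 0.137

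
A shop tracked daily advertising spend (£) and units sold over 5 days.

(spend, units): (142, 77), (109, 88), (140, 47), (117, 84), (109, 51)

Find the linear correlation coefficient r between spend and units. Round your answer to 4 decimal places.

n = 5, Σx = 617, Σy = 347, Σx² = 77215, Σy² = 25539, Σxy = 42493
nΣxy − ΣxΣy = 212465 − 214099 = -1634
nΣx² − (Σx)² = 386075 − 380689 = 5386; nΣy² − (Σy)² = 127695 − 120409 = 7286
r = -1634 / √(5386 × 7286) = -1634 / 6264.3751 ≈ -0.2608

-0.2608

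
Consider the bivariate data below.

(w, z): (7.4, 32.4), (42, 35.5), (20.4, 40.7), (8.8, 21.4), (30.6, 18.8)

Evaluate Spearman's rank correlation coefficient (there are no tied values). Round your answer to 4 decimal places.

Rank w: 1, 5, 3, 2, 4
Rank z: 3, 4, 5, 2, 1
d = rank(w) − rank(z): -2, 1, -2, 0, 3; Σd² = 18
ρ = 1 − 6Σd² / [n(n²−1)] = 1 − 6×18 / (5×24) = 1 − 108/120 ≈ 0.1000

0.1000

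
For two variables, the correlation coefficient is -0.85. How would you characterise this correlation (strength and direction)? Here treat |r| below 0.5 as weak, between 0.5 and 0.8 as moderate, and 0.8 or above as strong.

strong negative

r = -0.85 < 0 so the relationship is negative.
|r| = 0.85, which falls in the strong range.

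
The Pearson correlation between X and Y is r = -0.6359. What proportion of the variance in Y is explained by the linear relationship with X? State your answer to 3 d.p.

r² = (-0.6359)² = 0.404

0.404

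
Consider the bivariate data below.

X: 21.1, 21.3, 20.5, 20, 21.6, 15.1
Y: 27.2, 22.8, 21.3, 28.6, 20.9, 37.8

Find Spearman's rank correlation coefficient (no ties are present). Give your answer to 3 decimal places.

Rank X: 4, 5, 3, 2, 6, 1
Rank Y: 4, 3, 2, 5, 1, 6
d = rank(X) − rank(Y): 0, 2, 1, -3, 5, -5; Σd² = 64
ρ = 1 − 6Σd² / [n(n²−1)] = 1 − 6×64 / (6×35) = 1 − 384/210 ≈ -0.829

-0.829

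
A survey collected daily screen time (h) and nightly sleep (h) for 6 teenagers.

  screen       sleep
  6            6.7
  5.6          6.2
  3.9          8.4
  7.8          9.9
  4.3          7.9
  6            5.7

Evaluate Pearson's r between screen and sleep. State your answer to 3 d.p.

0.200

n = 6, Σx = 33.6, Σy = 44.8, Σx² = 197.9, Σy² = 346.8, Σxy = 253.07
nΣxy − ΣxΣy = 1518.42 − 1505.28 = 13.14
nΣx² − (Σx)² = 1187.4 − 1128.96 = 58.44; nΣy² − (Σy)² = 2080.8 − 2007.04 = 73.76
r = 13.14 / √(58.44 × 73.76) = 13.14 / 65.6547 ≈ 0.200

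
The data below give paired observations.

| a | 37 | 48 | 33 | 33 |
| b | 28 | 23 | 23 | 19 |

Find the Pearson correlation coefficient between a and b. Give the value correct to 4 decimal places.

0.1946

n = 4, Σa = 151, Σb = 93, Σa² = 5851, Σb² = 2203, Σab = 3526
nΣab − ΣaΣb = 14104 − 14043 = 61
nΣa² − (Σa)² = 23404 − 22801 = 603; nΣb² − (Σb)² = 8812 − 8649 = 163
r = 61 / √(603 × 163) = 61 / 313.5108 ≈ 0.1946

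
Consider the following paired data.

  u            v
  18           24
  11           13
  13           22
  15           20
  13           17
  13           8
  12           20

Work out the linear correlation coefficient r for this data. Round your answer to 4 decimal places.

0.5626

n = 7, Σu = 95, Σv = 124, Σu² = 1321, Σv² = 2382, Σuv = 1726
nΣuv − ΣuΣv = 12082 − 11780 = 302
nΣu² − (Σu)² = 9247 − 9025 = 222; nΣv² − (Σv)² = 16674 − 15376 = 1298
r = 302 / √(222 × 1298) = 302 / 536.8016 ≈ 0.5626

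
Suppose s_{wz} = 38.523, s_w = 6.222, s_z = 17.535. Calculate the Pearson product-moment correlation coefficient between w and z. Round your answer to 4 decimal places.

0.3531

r = Cov(w,z) / (s_w · s_z) = 38.523 / (6.222 × 17.535)
  = 38.523 / 109.1028 ≈ 0.3531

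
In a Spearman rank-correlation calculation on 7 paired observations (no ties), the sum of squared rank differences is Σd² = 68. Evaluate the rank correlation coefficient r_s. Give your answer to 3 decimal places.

ρ = 1 − 6Σd² / [n(n²−1)] = 1 − 6×68 / (7×48)
  = 1 − 408/336 = 1 − 1.2143 ≈ -0.214

-0.214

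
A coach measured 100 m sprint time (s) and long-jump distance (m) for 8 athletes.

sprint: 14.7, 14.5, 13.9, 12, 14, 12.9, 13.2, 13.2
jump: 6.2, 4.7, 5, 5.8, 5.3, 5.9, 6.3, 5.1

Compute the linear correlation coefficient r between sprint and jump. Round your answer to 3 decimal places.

n = 8, Σx = 108.4, Σy = 44.3, Σx² = 1474.44, Σy² = 247.77, Σxy = 599.18
nΣxy − ΣxΣy = 4793.44 − 4802.12 = -8.68
nΣx² − (Σx)² = 11795.52 − 11750.56 = 44.96; nΣy² − (Σy)² = 1982.16 − 1962.49 = 19.67
r = -8.68 / √(44.96 × 19.67) = -8.68 / 29.7382 ≈ -0.292

-0.292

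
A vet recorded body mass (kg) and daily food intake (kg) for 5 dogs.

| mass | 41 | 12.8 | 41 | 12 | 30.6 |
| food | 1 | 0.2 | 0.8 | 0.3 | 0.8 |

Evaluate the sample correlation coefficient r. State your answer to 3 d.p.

n = 5, Σx = 137.4, Σy = 3.1, Σx² = 4606.2, Σy² = 2.41, Σxy = 104.44
nΣxy − ΣxΣy = 522.2 − 425.94 = 96.26
nΣx² − (Σx)² = 23031 − 18878.76 = 4152.24; nΣy² − (Σy)² = 12.05 − 9.61 = 2.44
r = 96.26 / √(4152.24 × 2.44) = 96.26 / 100.6552 ≈ 0.956

0.956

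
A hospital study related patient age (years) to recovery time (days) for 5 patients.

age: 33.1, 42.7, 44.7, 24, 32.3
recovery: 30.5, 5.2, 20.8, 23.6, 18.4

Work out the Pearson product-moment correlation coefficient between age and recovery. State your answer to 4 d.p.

n = 5, Σx = 176.8, Σy = 98.5, Σx² = 6536.28, Σy² = 2285.45, Σxy = 3322.07
nΣxy − ΣxΣy = 16610.35 − 17414.8 = -804.45
nΣx² − (Σx)² = 32681.4 − 31258.24 = 1423.16; nΣy² − (Σy)² = 11427.25 − 9702.25 = 1725
r = -804.45 / √(1423.16 × 1725) = -804.45 / 1566.8283 ≈ -0.5134

-0.5134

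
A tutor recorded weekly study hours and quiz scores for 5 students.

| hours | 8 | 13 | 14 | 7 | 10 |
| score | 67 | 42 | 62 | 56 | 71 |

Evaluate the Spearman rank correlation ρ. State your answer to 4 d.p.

Rank hours: 2, 4, 5, 1, 3
Rank score: 4, 1, 3, 2, 5
d = rank(hours) − rank(score): -2, 3, 2, -1, -2; Σd² = 22
ρ = 1 − 6Σd² / [n(n²−1)] = 1 − 6×22 / (5×24) = 1 − 132/120 ≈ -0.1000

-0.1000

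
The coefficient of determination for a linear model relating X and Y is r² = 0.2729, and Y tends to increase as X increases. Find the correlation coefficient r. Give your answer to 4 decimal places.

0.5224

|r| = √0.2729 = 0.5224
The association is positive, so r = 0.5224.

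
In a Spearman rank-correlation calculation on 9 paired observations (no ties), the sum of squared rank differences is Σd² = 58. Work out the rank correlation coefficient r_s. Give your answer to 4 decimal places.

ρ = 1 − 6Σd² / [n(n²−1)] = 1 − 6×58 / (9×80)
  = 1 − 348/720 = 1 − 0.48333 ≈ 0.5167

0.5167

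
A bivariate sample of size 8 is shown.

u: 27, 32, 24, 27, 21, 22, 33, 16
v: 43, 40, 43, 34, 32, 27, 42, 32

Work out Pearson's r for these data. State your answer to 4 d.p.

0.6398

n = 8, Σu = 202, Σv = 293, Σu² = 5328, Σv² = 10995, Σuv = 7555
nΣuv − ΣuΣv = 60440 − 59186 = 1254
nΣu² − (Σu)² = 42624 − 40804 = 1820; nΣv² − (Σv)² = 87960 − 85849 = 2111
r = 1254 / √(1820 × 2111) = 1254 / 1960.1071 ≈ 0.6398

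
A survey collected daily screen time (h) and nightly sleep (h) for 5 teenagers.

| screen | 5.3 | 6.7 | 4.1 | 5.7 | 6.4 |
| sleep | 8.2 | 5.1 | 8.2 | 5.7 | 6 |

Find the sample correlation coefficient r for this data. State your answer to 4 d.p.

-0.8541

n = 5, Σx = 28.2, Σy = 33.2, Σx² = 163.24, Σy² = 228.98, Σxy = 182.14
nΣxy − ΣxΣy = 910.7 − 936.24 = -25.54
nΣx² − (Σx)² = 816.2 − 795.24 = 20.96; nΣy² − (Σy)² = 1144.9 − 1102.24 = 42.66
r = -25.54 / √(20.96 × 42.66) = -25.54 / 29.9024 ≈ -0.8541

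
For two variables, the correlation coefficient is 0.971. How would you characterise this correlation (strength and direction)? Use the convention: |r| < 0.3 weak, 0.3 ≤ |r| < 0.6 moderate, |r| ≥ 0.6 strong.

strong positive

r = 0.971 > 0 so the relationship is positive.
|r| = 0.971, which falls in the strong range.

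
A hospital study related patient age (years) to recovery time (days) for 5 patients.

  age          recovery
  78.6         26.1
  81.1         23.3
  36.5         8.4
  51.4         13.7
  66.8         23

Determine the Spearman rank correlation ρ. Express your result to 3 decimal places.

0.900

Rank age: 4, 5, 1, 2, 3
Rank recovery: 5, 4, 1, 2, 3
d = rank(age) − rank(recovery): -1, 1, 0, 0, 0; Σd² = 2
ρ = 1 − 6Σd² / [n(n²−1)] = 1 − 6×2 / (5×24) = 1 − 12/120 ≈ 0.900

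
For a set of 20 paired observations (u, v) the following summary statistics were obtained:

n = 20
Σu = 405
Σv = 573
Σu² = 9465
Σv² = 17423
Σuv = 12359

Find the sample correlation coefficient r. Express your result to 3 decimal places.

r = (nΣuv − ΣuΣv) / √[(nΣu² − (Σu)²)(nΣv² − (Σv)²)]
Numerator: 20×12359 − 405×573 = 15115
Denominator: √[(189300 − 164025)(348460 − 328329)] = √[25275 × 20131] = 22556.8399
r = 15115 / 22556.8399 ≈ 0.670

0.670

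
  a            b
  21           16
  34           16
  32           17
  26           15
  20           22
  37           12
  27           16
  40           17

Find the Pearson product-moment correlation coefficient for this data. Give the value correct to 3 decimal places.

-0.499

n = 8, Σa = 237, Σb = 131, Σa² = 7395, Σb² = 2199, Σab = 3810
nΣab − ΣaΣb = 30480 − 31047 = -567
nΣa² − (Σa)² = 59160 − 56169 = 2991; nΣb² − (Σb)² = 17592 − 17161 = 431
r = -567 / √(2991 × 431) = -567 / 1135.3946 ≈ -0.499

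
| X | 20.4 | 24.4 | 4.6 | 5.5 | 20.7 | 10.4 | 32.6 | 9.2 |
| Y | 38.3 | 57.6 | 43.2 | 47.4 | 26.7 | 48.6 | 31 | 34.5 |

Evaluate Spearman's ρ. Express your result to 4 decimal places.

-0.2381

Rank X: 5, 7, 1, 2, 6, 4, 8, 3
Rank Y: 4, 8, 5, 6, 1, 7, 2, 3
d = rank(X) − rank(Y): 1, -1, -4, -4, 5, -3, 6, 0; Σd² = 104
ρ = 1 − 6Σd² / [n(n²−1)] = 1 − 6×104 / (8×63) = 1 − 624/504 ≈ -0.2381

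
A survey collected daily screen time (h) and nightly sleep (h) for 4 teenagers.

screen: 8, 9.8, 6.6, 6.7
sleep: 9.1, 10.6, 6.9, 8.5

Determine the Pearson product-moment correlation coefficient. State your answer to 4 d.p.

n = 4, Σx = 31.1, Σy = 35.1, Σx² = 248.49, Σy² = 315.03, Σxy = 279.17
nΣxy − ΣxΣy = 1116.68 − 1091.61 = 25.07
nΣx² − (Σx)² = 993.96 − 967.21 = 26.75; nΣy² − (Σy)² = 1260.12 − 1232.01 = 28.11
r = 25.07 / √(26.75 × 28.11) = 25.07 / 27.4216 ≈ 0.9142

0.9142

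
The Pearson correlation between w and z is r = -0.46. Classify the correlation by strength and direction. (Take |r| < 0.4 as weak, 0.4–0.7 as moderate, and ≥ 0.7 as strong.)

moderate negative

r = -0.46 < 0 so the relationship is negative.
|r| = 0.46, which falls in the moderate range.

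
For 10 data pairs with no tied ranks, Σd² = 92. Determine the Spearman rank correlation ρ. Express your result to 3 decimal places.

ρ = 1 − 6Σd² / [n(n²−1)] = 1 − 6×92 / (10×99)
  = 1 − 552/990 = 1 − 0.5576 ≈ 0.442

0.442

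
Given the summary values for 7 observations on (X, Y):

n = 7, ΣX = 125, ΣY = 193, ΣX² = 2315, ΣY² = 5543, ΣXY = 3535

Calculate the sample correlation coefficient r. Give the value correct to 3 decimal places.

0.653

r = (nΣXY − ΣXΣY) / √[(nΣX² − (ΣX)²)(nΣY² − (ΣY)²)]
Numerator: 7×3535 − 125×193 = 620
Denominator: √[(16205 − 15625)(38801 − 37249)] = √[580 × 1552] = 948.7676
r = 620 / 948.7676 ≈ 0.653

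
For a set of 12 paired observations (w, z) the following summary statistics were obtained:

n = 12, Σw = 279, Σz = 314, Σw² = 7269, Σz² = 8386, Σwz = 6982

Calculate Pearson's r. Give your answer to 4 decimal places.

r = (nΣwz − ΣwΣz) / √[(nΣw² − (Σw)²)(nΣz² − (Σz)²)]
Numerator: 12×6982 − 279×314 = -3822
Denominator: √[(87228 − 77841)(100632 − 98596)] = √[9387 × 2036] = 4371.7196
r = -3822 / 4371.7196 ≈ -0.8743

-0.8743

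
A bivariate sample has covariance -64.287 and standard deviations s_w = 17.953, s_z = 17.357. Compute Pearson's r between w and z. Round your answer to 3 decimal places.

r = Cov(w,z) / (s_w · s_z) = -64.287 / (17.953 × 17.357)
  = -64.287 / 311.6102 ≈ -0.206

-0.206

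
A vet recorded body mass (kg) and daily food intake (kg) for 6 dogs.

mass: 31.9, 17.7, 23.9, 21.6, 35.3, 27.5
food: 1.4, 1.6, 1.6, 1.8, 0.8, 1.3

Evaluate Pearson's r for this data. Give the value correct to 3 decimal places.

-0.838

n = 6, Σx = 157.9, Σy = 8.5, Σx² = 4371.01, Σy² = 12.65, Σxy = 214.09
nΣxy − ΣxΣy = 1284.54 − 1342.15 = -57.61
nΣx² − (Σx)² = 26226.06 − 24932.41 = 1293.65; nΣy² − (Σy)² = 75.9 − 72.25 = 3.65
r = -57.61 / √(1293.65 × 3.65) = -57.61 / 68.7155 ≈ -0.838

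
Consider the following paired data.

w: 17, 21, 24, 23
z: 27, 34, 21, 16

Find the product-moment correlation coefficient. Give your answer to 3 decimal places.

n = 4, Σw = 85, Σz = 98, Σw² = 1835, Σz² = 2582, Σwz = 2045
nΣwz − ΣwΣz = 8180 − 8330 = -150
nΣw² − (Σw)² = 7340 − 7225 = 115; nΣz² − (Σz)² = 10328 − 9604 = 724
r = -150 / √(115 × 724) = -150 / 288.5481 ≈ -0.520

-0.520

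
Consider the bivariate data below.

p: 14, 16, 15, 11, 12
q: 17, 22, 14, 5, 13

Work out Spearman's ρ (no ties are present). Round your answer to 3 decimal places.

0.900

Rank p: 3, 5, 4, 1, 2
Rank q: 4, 5, 3, 1, 2
d = rank(p) − rank(q): -1, 0, 1, 0, 0; Σd² = 2
ρ = 1 − 6Σd² / [n(n²−1)] = 1 − 6×2 / (5×24) = 1 − 12/120 ≈ 0.900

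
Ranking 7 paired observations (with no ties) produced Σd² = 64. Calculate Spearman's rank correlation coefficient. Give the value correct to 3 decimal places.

ρ = 1 − 6Σd² / [n(n²−1)] = 1 − 6×64 / (7×48)
  = 1 − 384/336 = 1 − 1.1429 ≈ -0.143

-0.143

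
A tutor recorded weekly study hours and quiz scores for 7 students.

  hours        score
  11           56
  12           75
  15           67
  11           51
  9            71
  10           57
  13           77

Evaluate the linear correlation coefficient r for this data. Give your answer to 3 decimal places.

n = 7, Σx = 81, Σy = 454, Σx² = 961, Σy² = 30070, Σxy = 5292
nΣxy − ΣxΣy = 37044 − 36774 = 270
nΣx² − (Σx)² = 6727 − 6561 = 166; nΣy² − (Σy)² = 210490 − 206116 = 4374
r = 270 / √(166 × 4374) = 270 / 852.1056 ≈ 0.317

0.317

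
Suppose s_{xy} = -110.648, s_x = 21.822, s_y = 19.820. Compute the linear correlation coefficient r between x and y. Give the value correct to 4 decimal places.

-0.2558

r = Cov(x,y) / (s_x · s_y) = -110.648 / (21.822 × 19.820)
  = -110.648 / 432.5120 ≈ -0.2558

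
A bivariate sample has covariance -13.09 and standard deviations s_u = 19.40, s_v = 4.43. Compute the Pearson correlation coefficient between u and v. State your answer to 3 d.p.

-0.152

r = Cov(u,v) / (s_u · s_v) = -13.09 / (19.40 × 4.43)
  = -13.09 / 85.9420 ≈ -0.152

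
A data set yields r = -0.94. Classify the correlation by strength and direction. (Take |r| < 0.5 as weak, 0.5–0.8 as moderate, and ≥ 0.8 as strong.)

strong negative

r = -0.94 < 0 so the relationship is negative.
|r| = 0.94, which falls in the strong range.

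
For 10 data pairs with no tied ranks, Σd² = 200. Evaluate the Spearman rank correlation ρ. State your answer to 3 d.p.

ρ = 1 − 6Σd² / [n(n²−1)] = 1 − 6×200 / (10×99)
  = 1 − 1200/990 = 1 − 1.2121 ≈ -0.212

-0.212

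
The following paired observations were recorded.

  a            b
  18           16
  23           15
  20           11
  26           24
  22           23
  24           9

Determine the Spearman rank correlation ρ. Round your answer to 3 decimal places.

Rank a: 1, 4, 2, 6, 3, 5
Rank b: 4, 3, 2, 6, 5, 1
d = rank(a) − rank(b): -3, 1, 0, 0, -2, 4; Σd² = 30
ρ = 1 − 6Σd² / [n(n²−1)] = 1 − 6×30 / (6×35) = 1 − 180/210 ≈ 0.143

0.143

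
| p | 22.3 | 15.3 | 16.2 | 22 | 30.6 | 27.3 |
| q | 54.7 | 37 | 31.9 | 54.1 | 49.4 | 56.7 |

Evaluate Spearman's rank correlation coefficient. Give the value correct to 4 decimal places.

Rank p: 4, 1, 2, 3, 6, 5
Rank q: 5, 2, 1, 4, 3, 6
d = rank(p) − rank(q): -1, -1, 1, -1, 3, -1; Σd² = 14
ρ = 1 − 6Σd² / [n(n²−1)] = 1 − 6×14 / (6×35) = 1 − 84/210 ≈ 0.6000

0.6000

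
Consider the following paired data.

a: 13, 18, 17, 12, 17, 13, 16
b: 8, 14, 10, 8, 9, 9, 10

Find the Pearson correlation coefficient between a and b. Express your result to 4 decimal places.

0.7485

n = 7, Σa = 106, Σb = 68, Σa² = 1640, Σb² = 686, Σab = 1052
nΣab − ΣaΣb = 7364 − 7208 = 156
nΣa² − (Σa)² = 11480 − 11236 = 244; nΣb² − (Σb)² = 4802 − 4624 = 178
r = 156 / √(244 × 178) = 156 / 208.4035 ≈ 0.7485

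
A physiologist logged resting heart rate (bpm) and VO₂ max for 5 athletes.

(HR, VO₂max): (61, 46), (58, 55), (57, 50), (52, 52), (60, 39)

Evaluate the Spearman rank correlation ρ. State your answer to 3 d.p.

-0.600

Rank HR: 5, 3, 2, 1, 4
Rank VO₂max: 2, 5, 3, 4, 1
d = rank(HR) − rank(VO₂max): 3, -2, -1, -3, 3; Σd² = 32
ρ = 1 − 6Σd² / [n(n²−1)] = 1 − 6×32 / (5×24) = 1 − 192/120 ≈ -0.600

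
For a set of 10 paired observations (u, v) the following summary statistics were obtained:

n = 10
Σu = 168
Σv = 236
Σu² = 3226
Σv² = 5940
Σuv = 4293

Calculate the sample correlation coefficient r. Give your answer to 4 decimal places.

r = (nΣuv − ΣuΣv) / √[(nΣu² − (Σu)²)(nΣv² − (Σv)²)]
Numerator: 10×4293 − 168×236 = 3282
Denominator: √[(32260 − 28224)(59400 − 55696)] = √[4036 × 3704] = 3866.4382
r = 3282 / 3866.4382 ≈ 0.8488

0.8488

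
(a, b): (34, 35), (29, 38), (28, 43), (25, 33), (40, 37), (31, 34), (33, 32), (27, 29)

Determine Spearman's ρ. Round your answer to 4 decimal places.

Rank a: 7, 4, 3, 1, 8, 5, 6, 2
Rank b: 5, 7, 8, 3, 6, 4, 2, 1
d = rank(a) − rank(b): 2, -3, -5, -2, 2, 1, 4, 1; Σd² = 64
ρ = 1 − 6Σd² / [n(n²−1)] = 1 − 6×64 / (8×63) = 1 − 384/504 ≈ 0.2381

0.2381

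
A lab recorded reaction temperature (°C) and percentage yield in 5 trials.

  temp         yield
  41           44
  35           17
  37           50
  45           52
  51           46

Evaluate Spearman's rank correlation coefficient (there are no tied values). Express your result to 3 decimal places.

Rank temp: 3, 1, 2, 4, 5
Rank yield: 2, 1, 4, 5, 3
d = rank(temp) − rank(yield): 1, 0, -2, -1, 2; Σd² = 10
ρ = 1 − 6Σd² / [n(n²−1)] = 1 − 6×10 / (5×24) = 1 − 60/120 ≈ 0.500

0.500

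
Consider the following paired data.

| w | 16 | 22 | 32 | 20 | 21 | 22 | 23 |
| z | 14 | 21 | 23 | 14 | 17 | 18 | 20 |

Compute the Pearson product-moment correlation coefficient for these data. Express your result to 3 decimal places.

n = 7, Σw = 156, Σz = 127, Σw² = 3618, Σz² = 2375, Σwz = 2915
nΣwz − ΣwΣz = 20405 − 19812 = 593
nΣw² − (Σw)² = 25326 − 24336 = 990; nΣz² − (Σz)² = 16625 − 16129 = 496
r = 593 / √(990 × 496) = 593 / 700.7425 ≈ 0.846

0.846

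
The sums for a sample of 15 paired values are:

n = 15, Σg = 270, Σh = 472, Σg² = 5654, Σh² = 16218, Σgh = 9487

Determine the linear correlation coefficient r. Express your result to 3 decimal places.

0.952

r = (nΣgh − ΣgΣh) / √[(nΣg² − (Σg)²)(nΣh² − (Σh)²)]
Numerator: 15×9487 − 270×472 = 14865
Denominator: √[(84810 − 72900)(243270 − 222784)] = √[11910 × 20486] = 15620.1236
r = 14865 / 15620.1236 ≈ 0.952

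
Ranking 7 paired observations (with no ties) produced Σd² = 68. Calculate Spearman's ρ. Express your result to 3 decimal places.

-0.214

ρ = 1 − 6Σd² / [n(n²−1)] = 1 − 6×68 / (7×48)
  = 1 − 408/336 = 1 − 1.2143 ≈ -0.214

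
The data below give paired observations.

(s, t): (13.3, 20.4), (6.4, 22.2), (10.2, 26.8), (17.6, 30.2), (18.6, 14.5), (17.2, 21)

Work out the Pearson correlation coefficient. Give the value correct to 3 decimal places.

-0.201

n = 6, Σs = 83.3, Σt = 135.1, Σs² = 1273.45, Σt² = 3190.53, Σst = 1849.18
nΣst − ΣsΣt = 11095.08 − 11253.83 = -158.75
nΣs² − (Σs)² = 7640.7 − 6938.89 = 701.81; nΣt² − (Σt)² = 19143.18 − 18252.01 = 891.17
r = -158.75 / √(701.81 × 891.17) = -158.75 / 790.8426 ≈ -0.201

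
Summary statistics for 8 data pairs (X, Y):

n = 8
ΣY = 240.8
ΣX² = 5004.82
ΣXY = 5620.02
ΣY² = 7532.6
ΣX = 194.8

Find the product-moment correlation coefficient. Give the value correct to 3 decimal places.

r = (nΣXY − ΣXΣY) / √[(nΣX² − (ΣX)²)(nΣY² − (ΣY)²)]
Numerator: 8×5620.02 − 194.8×240.8 = -1947.68
Denominator: √[(40038.56 − 37947.04)(60260.8 − 57984.64)] = √[2091.52 × 2276.16] = 2181.8878
r = -1947.68 / 2181.8878 ≈ -0.893

-0.893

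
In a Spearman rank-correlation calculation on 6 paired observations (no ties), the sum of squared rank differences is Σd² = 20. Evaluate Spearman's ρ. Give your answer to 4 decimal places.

0.4286

ρ = 1 − 6Σd² / [n(n²−1)] = 1 − 6×20 / (6×35)
  = 1 − 120/210 = 1 − 0.57143 ≈ 0.4286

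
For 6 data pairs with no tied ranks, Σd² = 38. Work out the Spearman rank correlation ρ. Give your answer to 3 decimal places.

-0.086

ρ = 1 − 6Σd² / [n(n²−1)] = 1 − 6×38 / (6×35)
  = 1 − 228/210 = 1 − 1.0857 ≈ -0.086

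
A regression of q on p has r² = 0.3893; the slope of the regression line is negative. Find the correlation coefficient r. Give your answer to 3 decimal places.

|r| = √0.3893 = 0.624
The association is negative, so r = −0.624.

-0.624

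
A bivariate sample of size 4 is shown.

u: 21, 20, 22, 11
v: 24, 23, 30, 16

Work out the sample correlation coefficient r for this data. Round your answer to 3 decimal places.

0.912

n = 4, Σu = 74, Σv = 93, Σu² = 1446, Σv² = 2261, Σuv = 1800
nΣuv − ΣuΣv = 7200 − 6882 = 318
nΣu² − (Σu)² = 5784 − 5476 = 308; nΣv² − (Σv)² = 9044 − 8649 = 395
r = 318 / √(308 × 395) = 318 / 348.7979 ≈ 0.912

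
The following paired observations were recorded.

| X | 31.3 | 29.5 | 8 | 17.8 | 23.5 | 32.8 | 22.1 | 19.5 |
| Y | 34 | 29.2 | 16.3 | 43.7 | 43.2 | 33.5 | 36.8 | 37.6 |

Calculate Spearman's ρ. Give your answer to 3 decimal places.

-0.190

Rank X: 7, 6, 1, 2, 5, 8, 4, 3
Rank Y: 4, 2, 1, 8, 7, 3, 5, 6
d = rank(X) − rank(Y): 3, 4, 0, -6, -2, 5, -1, -3; Σd² = 100
ρ = 1 − 6Σd² / [n(n²−1)] = 1 − 6×100 / (8×63) = 1 − 600/504 ≈ -0.190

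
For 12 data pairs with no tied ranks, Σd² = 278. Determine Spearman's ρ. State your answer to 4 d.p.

ρ = 1 − 6Σd² / [n(n²−1)] = 1 − 6×278 / (12×143)
  = 1 − 1668/1716 = 1 − 0.97203 ≈ 0.0280

0.0280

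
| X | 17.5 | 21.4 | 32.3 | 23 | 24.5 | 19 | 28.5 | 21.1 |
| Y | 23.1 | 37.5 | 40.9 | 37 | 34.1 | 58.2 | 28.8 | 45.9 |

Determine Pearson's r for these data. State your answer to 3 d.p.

n = 8, ΣX = 187.3, ΣY = 305.5, ΣX² = 4555.21, ΣY² = 12467.97, ΣXY = 7109.36
nΣXY − ΣXΣY = 56874.88 − 57220.15 = -345.27
nΣX² − (ΣX)² = 36441.68 − 35081.29 = 1360.39; nΣY² − (ΣY)² = 99743.76 − 93330.25 = 6413.51
r = -345.27 / √(1360.39 × 6413.51) = -345.27 / 2953.7899 ≈ -0.117

-0.117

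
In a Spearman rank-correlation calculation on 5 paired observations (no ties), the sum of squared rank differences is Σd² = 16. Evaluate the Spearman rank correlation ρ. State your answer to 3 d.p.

ρ = 1 − 6Σd² / [n(n²−1)] = 1 − 6×16 / (5×24)
  = 1 − 96/120 = 1 − 0.8000 ≈ 0.200

0.200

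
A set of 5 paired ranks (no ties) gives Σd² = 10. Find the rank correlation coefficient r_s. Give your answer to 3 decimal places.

ρ = 1 − 6Σd² / [n(n²−1)] = 1 − 6×10 / (5×24)
  = 1 − 60/120 = 1 − 0.5000 ≈ 0.500

0.500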